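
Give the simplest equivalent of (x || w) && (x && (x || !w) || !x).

(x || w) && (x && (x || !w) || !x)
= (x || w) && (x || !x)   (absorption)
= x || w   (complement / identity)

x || w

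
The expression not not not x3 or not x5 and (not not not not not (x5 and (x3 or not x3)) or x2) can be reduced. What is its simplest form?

not not not x3 or not x5 and (not not not not not (x5 and (x3 or not x3)) or x2)
= not not not x3 or not x5 and (not not not not not x5 or x2)   [complement / identity]
= not x3 or not x5 and (not not not not not x5 or x2)   [double negation]
= not x3 or not x5 and (not not not x5 or x2)   [double negation]
= not x3 or not x5 and (not x5 or x2)   [double negation]
= not x3 or not x5   [absorption]

not x3 or not x5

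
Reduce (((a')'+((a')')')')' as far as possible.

(((a')'+((a')')')')'
= (a'·(a')')'
= a+a'
= 1

1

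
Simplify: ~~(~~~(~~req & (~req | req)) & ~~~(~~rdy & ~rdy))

~req

~~(~~~(~~req & (~req | req)) & ~~~(~~rdy & ~rdy))
= ~~(~~~~~req & ~~~(~~rdy & ~rdy))   — complement / identity
= ~~(~~~~~req & ~~(~rdy | rdy))   — De Morgan
= ~(~~~~req | ~(~rdy | rdy))   — De Morgan
= ~(~~req | ~(~rdy | rdy))   — double negation
= ~req & (~rdy | rdy)   — De Morgan
= ~req   — complement / identity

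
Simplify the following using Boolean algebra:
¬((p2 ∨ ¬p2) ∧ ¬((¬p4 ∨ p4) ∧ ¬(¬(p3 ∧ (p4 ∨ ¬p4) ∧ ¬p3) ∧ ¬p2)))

p2

¬((p2 ∨ ¬p2) ∧ ¬((¬p4 ∨ p4) ∧ ¬(¬(p3 ∧ (p4 ∨ ¬p4) ∧ ¬p3) ∧ ¬p2)))
= ¬((p2 ∨ ¬p2) ∧ ¬¬(¬(p3 ∧ (p4 ∨ ¬p4) ∧ ¬p3) ∧ ¬p2))   — complement / identity
= ¬((p2 ∨ ¬p2) ∧ ¬¬(¬(p3 ∧ ¬p3) ∧ ¬p2))   — complement / identity
= ¬¬¬(¬(p3 ∧ ¬p3) ∧ ¬p2)   — complement / identity
= ¬¬(p3 ∧ ¬p3 ∨ p2)   — De Morgan
= p3 ∧ ¬p3 ∨ p2   — double negation
= p2   — complement / identity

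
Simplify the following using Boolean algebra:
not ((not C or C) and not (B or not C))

B or not C

not ((not C or C) and not (B or not C))
= not not (B or not C)   [complement / identity]
= B or not C   [double negation]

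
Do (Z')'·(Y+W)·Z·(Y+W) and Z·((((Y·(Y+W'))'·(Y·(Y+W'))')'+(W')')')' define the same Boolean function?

E1: (Z')'·(Y+W)·Z·(Y+W)
    = Z·(Y+W)·Z·(Y+W)
    = Z·(Y+W)
E2: Z·((((Y·(Y+W'))'·(Y·(Y+W'))')'+(W')')')'
    = Z·((Y·(Y+W'))'·(Y·(Y+W'))'·W')'
    = Z·((Y·(Y+W'))'·W')'
    = Z·(Y'·W')'
    = Z·(Y+W)
Both reduce to Z·(Y+W), so they are equivalent.

Yes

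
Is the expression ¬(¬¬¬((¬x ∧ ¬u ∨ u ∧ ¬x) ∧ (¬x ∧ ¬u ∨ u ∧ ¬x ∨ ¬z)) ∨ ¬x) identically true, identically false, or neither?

identically false

¬(¬¬¬((¬x ∧ ¬u ∨ u ∧ ¬x) ∧ (¬x ∧ ¬u ∨ u ∧ ¬x ∨ ¬z)) ∨ ¬x)
= ¬(¬¬¬(¬x ∧ ¬u ∨ u ∧ ¬x) ∨ ¬x)   — absorption
= ¬¬(¬x ∧ ¬u ∨ u ∧ ¬x) ∧ x   — De Morgan
= ¬¬¬x ∧ x   — distribution
= ¬x ∧ x   — double negation
= False   — complement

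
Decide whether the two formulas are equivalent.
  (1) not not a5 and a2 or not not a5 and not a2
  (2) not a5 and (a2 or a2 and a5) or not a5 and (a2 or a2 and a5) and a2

E1: not not a5 and a2 or not not a5 and not a2
    = not not a5   — distribution
    = a5   — double negation
E2: not a5 and (a2 or a2 and a5) or not a5 and (a2 or a2 and a5) and a2
    = not a5 and (a2 or a2 and a5)   — absorption
    = not a5 and a2   — absorption
These differ: at a2=1, a5=1, E1 = 1 but E2 = 0.

No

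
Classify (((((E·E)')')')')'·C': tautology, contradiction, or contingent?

contingent

(((((E·E)')')')')'·C'
= ((((E')')')')'·C'   [idempotence]
= ((E')')'·C'   [double negation]
= E'·C'   [double negation]
This depends on C, E, so it is not a constant.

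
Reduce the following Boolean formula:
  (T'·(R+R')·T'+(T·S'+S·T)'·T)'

T

(T'·(R+R')·T'+(T·S'+S·T)'·T)'
= (T'·(R+R')·T'+T'·T)'   — distribution
= (T'·T'+T'·T)'   — complement / identity
= (T')'   — distribution
= T   — double negation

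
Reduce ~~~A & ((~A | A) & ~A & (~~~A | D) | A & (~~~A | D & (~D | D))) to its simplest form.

~A

~~~A & ((~A | A) & ~A & (~~~A | D) | A & (~~~A | D & (~D | D)))
= ~~~A & ((~A | A) & ~A & (~~~A | D) | A & (~~~A | D))   [complement / identity]
= ~~~A & (~A & (~~~A | D) | A & (~~~A | D))   [complement / identity]
= ~~~A & (~~~A | D)   [distribution]
= ~~~A   [absorption]
= ~A   [double negation]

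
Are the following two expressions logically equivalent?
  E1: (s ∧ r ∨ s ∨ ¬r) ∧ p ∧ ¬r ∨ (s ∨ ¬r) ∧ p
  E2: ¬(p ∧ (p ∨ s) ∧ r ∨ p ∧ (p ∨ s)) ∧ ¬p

E1: (s ∧ r ∨ s ∨ ¬r) ∧ p ∧ ¬r ∨ (s ∨ ¬r) ∧ p
    = (s ∨ ¬r) ∧ p ∧ ¬r ∨ (s ∨ ¬r) ∧ p
    = (s ∨ ¬r) ∧ p
E2: ¬(p ∧ (p ∨ s) ∧ r ∨ p ∧ (p ∨ s)) ∧ ¬p
    = ¬(p ∧ (p ∨ s)) ∧ ¬p
    = ¬p ∧ ¬p
    = ¬p
These differ: at p=0, r=0, s=1, E1 = 0 but E2 = 1.

No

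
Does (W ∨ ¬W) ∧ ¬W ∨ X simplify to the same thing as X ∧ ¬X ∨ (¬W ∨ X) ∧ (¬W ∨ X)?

Yes

E1: (W ∨ ¬W) ∧ ¬W ∨ X
    = ¬W ∨ X
E2: X ∧ ¬X ∨ (¬W ∨ X) ∧ (¬W ∨ X)
    = X ∧ ¬X ∨ ¬W ∨ X
    = ¬W ∨ X
Both reduce to ¬W ∨ X, so they are equivalent.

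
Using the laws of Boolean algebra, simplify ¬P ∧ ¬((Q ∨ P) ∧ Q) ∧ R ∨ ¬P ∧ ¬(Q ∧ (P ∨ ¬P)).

¬P ∧ ¬Q

¬P ∧ ¬((Q ∨ P) ∧ Q) ∧ R ∨ ¬P ∧ ¬(Q ∧ (P ∨ ¬P))
= ¬P ∧ ¬Q ∧ R ∨ ¬P ∧ ¬(Q ∧ (P ∨ ¬P))   — absorption
= ¬P ∧ ¬Q ∧ R ∨ ¬P ∧ ¬Q   — complement / identity
= ¬P ∧ ¬Q   — absorption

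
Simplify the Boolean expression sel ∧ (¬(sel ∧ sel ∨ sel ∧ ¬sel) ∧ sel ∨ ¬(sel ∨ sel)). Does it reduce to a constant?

False

sel ∧ (¬(sel ∧ sel ∨ sel ∧ ¬sel) ∧ sel ∨ ¬(sel ∨ sel))
= sel ∧ (¬sel ∧ sel ∨ ¬(sel ∨ sel))   [distribution]
= sel ∧ ¬(sel ∨ sel)   [complement / identity]
= sel ∧ ¬sel   [idempotence]
= False   [complement]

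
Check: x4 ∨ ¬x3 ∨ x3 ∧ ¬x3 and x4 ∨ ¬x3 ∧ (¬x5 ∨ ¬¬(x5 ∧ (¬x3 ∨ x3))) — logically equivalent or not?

E1: x4 ∨ ¬x3 ∨ x3 ∧ ¬x3
    = x4 ∨ ¬x3   [complement / identity]
E2: x4 ∨ ¬x3 ∧ (¬x5 ∨ ¬¬(x5 ∧ (¬x3 ∨ x3)))
    = x4 ∨ ¬x3 ∧ (¬x5 ∨ ¬¬x5)   [complement / identity]
    = x4 ∨ ¬x3 ∧ (¬x5 ∨ x5)   [double negation]
    = x4 ∨ ¬x3   [complement / identity]
Both reduce to x4 ∨ ¬x3, so they are equivalent.

Yes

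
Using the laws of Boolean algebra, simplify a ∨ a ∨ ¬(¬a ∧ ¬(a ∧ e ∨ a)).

a ∨ a ∨ ¬(¬a ∧ ¬(a ∧ e ∨ a))
= a ∨ a ∨ ¬(¬a ∧ ¬a)   [absorption]
= a ∨ a ∨ a ∨ a   [De Morgan]
= a ∨ a   [idempotence]
= a   [idempotence]

a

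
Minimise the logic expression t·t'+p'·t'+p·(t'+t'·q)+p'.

t·t'+p'·t'+p·(t'+t'·q)+p'
= t·t'+p'·t'+p·t'+p'   [absorption]
= t·t'+t'+p'   [distribution]
= t'+p'   [complement / identity]

t'+p'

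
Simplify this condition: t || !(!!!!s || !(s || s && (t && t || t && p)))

t

t || !(!!!!s || !(s || s && (t && t || t && p)))
= t || !(!!s || !(s || s && (t && t || t && p)))
= t || !s && (s || s && (t && t || t && p))
= t || !s && (s || s && (t || p) && t)
= t || !s && (s || s && t)
= t || !s && s
= t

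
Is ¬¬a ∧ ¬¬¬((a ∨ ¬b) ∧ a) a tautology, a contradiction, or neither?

¬¬a ∧ ¬¬¬((a ∨ ¬b) ∧ a)
= a ∧ ¬¬¬((a ∨ ¬b) ∧ a)   (double negation)
= a ∧ ¬¬¬a   (absorption)
= a ∧ ¬a   (double negation)
= False   (complement)

contradiction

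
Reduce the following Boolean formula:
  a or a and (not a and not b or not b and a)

a or a and (not a and not b or not b and a)
= a or a and not b   — distribution
= a   — absorption

a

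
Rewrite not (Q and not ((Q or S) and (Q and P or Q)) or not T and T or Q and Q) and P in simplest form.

not Q and P

not (Q and not ((Q or S) and (Q and P or Q)) or not T and T or Q and Q) and P
= not (Q and not ((Q or S) and Q) or not T and T or Q and Q) and P   [absorption]
= not (Q and not ((Q or S) and Q) or Q and Q) and P   [complement / identity]
= not (Q and not Q or Q and Q) and P   [absorption]
= not Q and P   [distribution]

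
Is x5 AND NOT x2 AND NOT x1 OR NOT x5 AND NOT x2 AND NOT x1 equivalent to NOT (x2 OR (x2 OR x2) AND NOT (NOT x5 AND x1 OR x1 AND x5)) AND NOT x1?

E1: x5 AND NOT x2 AND NOT x1 OR NOT x5 AND NOT x2 AND NOT x1
    = NOT x2 AND NOT x1
E2: NOT (x2 OR (x2 OR x2) AND NOT (NOT x5 AND x1 OR x1 AND x5)) AND NOT x1
    = NOT (x2 OR x2 AND NOT (NOT x5 AND x1 OR x1 AND x5)) AND NOT x1
    = NOT (x2 OR x2 AND NOT x1) AND NOT x1
    = NOT x2 AND NOT x1
Both reduce to NOT x2 AND NOT x1, so they are equivalent.

Yes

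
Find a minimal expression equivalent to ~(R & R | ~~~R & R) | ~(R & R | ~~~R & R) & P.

~(R & R | ~~~R & R) | ~(R & R | ~~~R & R) & P
= ~(R & R | ~~~R & R)
= ~(R & R | ~R & R)
= ~R

~R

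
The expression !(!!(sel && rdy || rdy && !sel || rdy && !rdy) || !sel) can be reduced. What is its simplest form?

!(!!(sel && rdy || rdy && !sel || rdy && !rdy) || !sel)
= !(!!(sel && rdy || rdy && !sel) || !sel)   [complement / identity]
= !(!!rdy || !sel)   [distribution]
= !rdy && sel   [De Morgan]

!rdy && sel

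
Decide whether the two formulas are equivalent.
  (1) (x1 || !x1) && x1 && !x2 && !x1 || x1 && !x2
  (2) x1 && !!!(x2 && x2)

E1: (x1 || !x1) && x1 && !x2 && !x1 || x1 && !x2
    = x1 && !x2 && !x1 || x1 && !x2   [complement / identity]
    = x1 && !x2   [absorption]
E2: x1 && !!!(x2 && x2)
    = x1 && !(x2 && x2)   [double negation]
    = x1 && !x2   [idempotence]
Both reduce to x1 && !x2, so they are equivalent.

Yes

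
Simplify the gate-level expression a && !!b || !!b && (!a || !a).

b

a && !!b || !!b && (!a || !a)
= a && !!b || !!b && !a   [idempotence]
= !!b   [distribution]
= b   [double negation]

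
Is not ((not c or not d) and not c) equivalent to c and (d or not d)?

Yes

E1: not ((not c or not d) and not c)
    = not not c   [absorption]
    = c   [double negation]
E2: c and (d or not d)
    = c   [complement / identity]
Both reduce to c, so they are equivalent.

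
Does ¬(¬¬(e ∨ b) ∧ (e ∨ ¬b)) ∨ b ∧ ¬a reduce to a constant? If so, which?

¬(¬¬(e ∨ b) ∧ (e ∨ ¬b)) ∨ b ∧ ¬a
= ¬((e ∨ b) ∧ (e ∨ ¬b)) ∨ b ∧ ¬a   (double negation)
= ¬(b ∧ ¬b ∨ e) ∨ b ∧ ¬a   (distribution)
= ¬e ∨ b ∧ ¬a   (complement / identity)
This depends on a, b, e, so it is not a constant.

no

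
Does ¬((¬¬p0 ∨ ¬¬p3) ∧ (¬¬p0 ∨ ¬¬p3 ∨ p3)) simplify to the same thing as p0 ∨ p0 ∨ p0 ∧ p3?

No

E1: ¬((¬¬p0 ∨ ¬¬p3) ∧ (¬¬p0 ∨ ¬¬p3 ∨ p3))
    = ¬(¬¬p0 ∨ ¬¬p3)   [absorption]
    = ¬p0 ∧ ¬p3   [De Morgan]
E2: p0 ∨ p0 ∨ p0 ∧ p3
    = p0 ∨ p0   [absorption]
    = p0   [idempotence]
These differ: at p0=1, p3=0, E1 = 0 but E2 = 1.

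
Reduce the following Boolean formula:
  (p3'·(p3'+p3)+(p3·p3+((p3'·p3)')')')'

p3

(p3'·(p3'+p3)+(p3·p3+((p3'·p3)')')')'
= (p3'+(p3·p3+((p3'·p3)')')')'   [complement / identity]
= (p3'+(p3·p3+p3'·p3)')'   [double negation]
= (p3'+p3')'   [distribution]
= (p3')'   [idempotence]
= p3   [double negation]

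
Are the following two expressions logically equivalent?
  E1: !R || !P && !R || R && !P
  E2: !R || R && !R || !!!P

E1: !R || !P && !R || R && !P
    = !R || !P   [distribution]
E2: !R || R && !R || !!!P
    = !R || R && !R || !P   [double negation]
    = !R || !P   [complement / identity]
Both reduce to !R || !P, so they are equivalent.

Yes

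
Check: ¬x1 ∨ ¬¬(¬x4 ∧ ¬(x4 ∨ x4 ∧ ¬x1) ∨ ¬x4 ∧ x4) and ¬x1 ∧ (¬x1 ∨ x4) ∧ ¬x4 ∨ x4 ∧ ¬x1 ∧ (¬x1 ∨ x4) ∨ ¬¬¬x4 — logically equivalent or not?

Yes

E1: ¬x1 ∨ ¬¬(¬x4 ∧ ¬(x4 ∨ x4 ∧ ¬x1) ∨ ¬x4 ∧ x4)
    = ¬x1 ∨ ¬¬(¬x4 ∧ ¬x4 ∨ ¬x4 ∧ x4)   [absorption]
    = ¬x1 ∨ ¬¬¬x4   [distribution]
    = ¬x1 ∨ ¬x4   [double negation]
E2: ¬x1 ∧ (¬x1 ∨ x4) ∧ ¬x4 ∨ x4 ∧ ¬x1 ∧ (¬x1 ∨ x4) ∨ ¬¬¬x4
    = ¬x1 ∧ (¬x1 ∨ x4) ∨ ¬¬¬x4   [distribution]
    = ¬x1 ∨ ¬¬¬x4   [absorption]
    = ¬x1 ∨ ¬x4   [double negation]
Both reduce to ¬x1 ∨ ¬x4, so they are equivalent.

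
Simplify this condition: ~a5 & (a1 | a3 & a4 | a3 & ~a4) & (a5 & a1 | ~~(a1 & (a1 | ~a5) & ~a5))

~a5 & (a1 | a3 & a4 | a3 & ~a4) & (a5 & a1 | ~~(a1 & (a1 | ~a5) & ~a5))
= ~a5 & (a1 | a3 & a4 | a3 & ~a4) & (a5 & a1 | ~~(a1 & ~a5))   — absorption
= ~a5 & (a1 | a3) & (a5 & a1 | ~~(a1 & ~a5))   — distribution
= ~a5 & (a1 | a3) & (a5 & a1 | a1 & ~a5)   — double negation
= ~a5 & (a1 | a3) & a1   — distribution
= ~a5 & a1   — absorption

~a5 & a1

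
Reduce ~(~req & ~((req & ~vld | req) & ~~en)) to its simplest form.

req

~(~req & ~((req & ~vld | req) & ~~en))
= req | (req & ~vld | req) & ~~en   (De Morgan)
= req | (req & ~vld | req) & en   (double negation)
= req | req & en   (absorption)
= req   (absorption)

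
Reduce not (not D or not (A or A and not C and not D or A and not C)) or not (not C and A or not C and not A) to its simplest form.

D and A or C

not (not D or not (A or A and not C and not D or A and not C)) or not (not C and A or not C and not A)
= not (not D or not (A or A and not C)) or not (not C and A or not C and not A)
= not (not D or not (A or A and not C)) or not not C
= D and (A or A and not C) or not not C
= D and A or not not C
= D and A or C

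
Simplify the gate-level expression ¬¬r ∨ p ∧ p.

¬¬r ∨ p ∧ p
= ¬¬r ∨ p
= r ∨ p

r ∨ p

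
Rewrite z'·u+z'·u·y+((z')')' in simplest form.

z'

z'·u+z'·u·y+((z')')'
= z'·u+z'·u·y+z'
= z'·u+z'
= z'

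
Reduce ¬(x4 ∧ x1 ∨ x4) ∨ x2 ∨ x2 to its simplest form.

¬(x4 ∧ x1 ∨ x4) ∨ x2 ∨ x2
= ¬x4 ∨ x2 ∨ x2   — absorption
= ¬x4 ∨ x2   — idempotence

¬x4 ∨ x2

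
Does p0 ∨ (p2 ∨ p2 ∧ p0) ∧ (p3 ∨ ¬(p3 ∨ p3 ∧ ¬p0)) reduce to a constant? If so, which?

no

p0 ∨ (p2 ∨ p2 ∧ p0) ∧ (p3 ∨ ¬(p3 ∨ p3 ∧ ¬p0))
= p0 ∨ p2 ∧ (p3 ∨ ¬(p3 ∨ p3 ∧ ¬p0))
= p0 ∨ p2 ∧ (p3 ∨ ¬p3)
= p0 ∨ p2
This depends on p0, p2, so it is not a constant.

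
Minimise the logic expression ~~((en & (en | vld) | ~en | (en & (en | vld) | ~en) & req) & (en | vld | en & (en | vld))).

en | vld

~~((en & (en | vld) | ~en | (en & (en | vld) | ~en) & req) & (en | vld | en & (en | vld)))
= ~~((en & (en | vld) | ~en) & (en | vld | en & (en | vld)))   (absorption)
= ~~(en & (en | vld) | ~en & (en | vld))   (distribution)
= ~~(en | vld)   (distribution)
= en | vld   (double negation)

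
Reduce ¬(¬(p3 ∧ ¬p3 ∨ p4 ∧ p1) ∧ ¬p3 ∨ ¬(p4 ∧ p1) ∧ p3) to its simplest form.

p4 ∧ p1

¬(¬(p3 ∧ ¬p3 ∨ p4 ∧ p1) ∧ ¬p3 ∨ ¬(p4 ∧ p1) ∧ p3)
= ¬(¬(p4 ∧ p1) ∧ ¬p3 ∨ ¬(p4 ∧ p1) ∧ p3)   (complement / identity)
= ¬¬(p4 ∧ p1)   (distribution)
= p4 ∧ p1   (double negation)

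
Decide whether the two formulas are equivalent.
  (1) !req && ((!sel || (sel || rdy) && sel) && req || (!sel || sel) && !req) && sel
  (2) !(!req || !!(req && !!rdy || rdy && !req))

No

E1: !req && ((!sel || (sel || rdy) && sel) && req || (!sel || sel) && !req) && sel
    = !req && ((!sel || sel) && req || (!sel || sel) && !req) && sel
    = !req && (!sel || sel) && sel
    = !req && sel
E2: !(!req || !!(req && !!rdy || rdy && !req))
    = !(!req || !!(req && rdy || rdy && !req))
    = !(!req || !!rdy)
    = req && !rdy
These differ: at rdy=0, req=1, sel=0, E1 = 0 but E2 = 1.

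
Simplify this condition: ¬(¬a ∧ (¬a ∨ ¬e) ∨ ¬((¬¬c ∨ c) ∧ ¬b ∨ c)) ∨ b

¬(¬a ∧ (¬a ∨ ¬e) ∨ ¬((¬¬c ∨ c) ∧ ¬b ∨ c)) ∨ b
= ¬(¬a ∧ (¬a ∨ ¬e) ∨ ¬((c ∨ c) ∧ ¬b ∨ c)) ∨ b   (double negation)
= ¬(¬a ∨ ¬((c ∨ c) ∧ ¬b ∨ c)) ∨ b   (absorption)
= ¬(¬a ∨ ¬(c ∧ ¬b ∨ c)) ∨ b   (idempotence)
= a ∧ (c ∧ ¬b ∨ c) ∨ b   (De Morgan)
= a ∧ c ∨ b   (absorption)

a ∧ c ∨ b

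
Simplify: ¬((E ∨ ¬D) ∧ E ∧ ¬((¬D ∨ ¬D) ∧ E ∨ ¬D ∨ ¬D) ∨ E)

¬((E ∨ ¬D) ∧ E ∧ ¬((¬D ∨ ¬D) ∧ E ∨ ¬D ∨ ¬D) ∨ E)
= ¬((E ∨ ¬D) ∧ E ∧ ¬(¬D ∨ ¬D) ∨ E)
= ¬((E ∨ ¬D) ∧ E ∧ D ∧ D ∨ E)
= ¬((E ∨ ¬D) ∧ E ∧ D ∨ E)
= ¬(E ∧ D ∨ E)
= ¬E

¬E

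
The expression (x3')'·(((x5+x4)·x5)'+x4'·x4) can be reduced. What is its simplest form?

x3·x5'

(x3')'·(((x5+x4)·x5)'+x4'·x4)
= x3·(((x5+x4)·x5)'+x4'·x4)   [double negation]
= x3·(x5'+x4'·x4)   [absorption]
= x3·x5'   [complement / identity]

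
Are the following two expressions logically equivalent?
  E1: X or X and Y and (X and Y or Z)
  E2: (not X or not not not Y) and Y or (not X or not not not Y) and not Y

E1: X or X and Y and (X and Y or Z)
    = X or X and Y
    = X
E2: (not X or not not not Y) and Y or (not X or not not not Y) and not Y
    = not X or not not not Y
    = not X or not Y
These differ: at X=0, Y=0, Z=0, E1 = 0 but E2 = 1.

No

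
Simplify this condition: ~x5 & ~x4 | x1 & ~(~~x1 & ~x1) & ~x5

~x5 & (~x4 | x1)

~x5 & ~x4 | x1 & ~(~~x1 & ~x1) & ~x5
= ~x5 & (~x4 | x1 & ~(~~x1 & ~x1))
= ~x5 & (~x4 | x1 & (~x1 | x1))
= ~x5 & (~x4 | x1)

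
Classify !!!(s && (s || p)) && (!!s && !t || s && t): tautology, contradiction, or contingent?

contradiction

!!!(s && (s || p)) && (!!s && !t || s && t)
= !(s && (s || p)) && (!!s && !t || s && t)
= !(s && (s || p)) && (s && !t || s && t)
= !(s && (s || p)) && s
= !s && s
= false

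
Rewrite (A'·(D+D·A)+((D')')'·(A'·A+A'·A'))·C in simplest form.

A'·C

(A'·(D+D·A)+((D')')'·(A'·A+A'·A'))·C
= (A'·(D+D·A)+D'·(A'·A+A'·A'))·C
= (A'·(D+D·A)+D'·A')·C
= (A'·D+D'·A')·C
= A'·C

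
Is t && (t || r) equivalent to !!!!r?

No

E1: t && (t || r)
    = t   [absorption]
E2: !!!!r
    = !!r   [double negation]
    = r   [double negation]
These differ: at r=0, t=1, E1 = 1 but E2 = 0.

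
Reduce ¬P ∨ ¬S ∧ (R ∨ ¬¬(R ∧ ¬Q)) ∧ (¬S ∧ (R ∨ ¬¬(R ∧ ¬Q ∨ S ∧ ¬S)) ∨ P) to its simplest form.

¬P ∨ ¬S ∧ (R ∨ ¬¬(R ∧ ¬Q)) ∧ (¬S ∧ (R ∨ ¬¬(R ∧ ¬Q ∨ S ∧ ¬S)) ∨ P)
= ¬P ∨ ¬S ∧ (R ∨ ¬¬(R ∧ ¬Q)) ∧ (¬S ∧ (R ∨ ¬¬(R ∧ ¬Q)) ∨ P)   — complement / identity
= ¬P ∨ ¬S ∧ (R ∨ ¬¬(R ∧ ¬Q))   — absorption
= ¬P ∨ ¬S ∧ (R ∨ R ∧ ¬Q)   — double negation
= ¬P ∨ ¬S ∧ R   — absorption

¬P ∨ ¬S ∧ R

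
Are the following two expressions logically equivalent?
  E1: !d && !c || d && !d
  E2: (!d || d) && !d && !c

Yes

E1: !d && !c || d && !d
    = !d && !c   — complement / identity
E2: (!d || d) && !d && !c
    = !d && !c   — complement / identity
Both reduce to !d && !c, so they are equivalent.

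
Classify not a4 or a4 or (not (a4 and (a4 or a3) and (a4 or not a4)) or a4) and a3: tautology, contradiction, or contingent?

tautology

not a4 or a4 or (not (a4 and (a4 or a3) and (a4 or not a4)) or a4) and a3
= not a4 or a4 or (not (a4 and (a4 or a3)) or a4) and a3   (complement / identity)
= not a4 or a4 or (not a4 or a4) and a3   (absorption)
= not a4 or a4   (absorption)
= True   (complement)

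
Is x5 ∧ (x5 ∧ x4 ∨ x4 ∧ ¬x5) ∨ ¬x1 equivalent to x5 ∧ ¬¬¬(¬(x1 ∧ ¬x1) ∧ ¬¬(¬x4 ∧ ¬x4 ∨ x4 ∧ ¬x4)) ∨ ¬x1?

Yes

E1: x5 ∧ (x5 ∧ x4 ∨ x4 ∧ ¬x5) ∨ ¬x1
    = x5 ∧ x4 ∨ ¬x1
E2: x5 ∧ ¬¬¬(¬(x1 ∧ ¬x1) ∧ ¬¬(¬x4 ∧ ¬x4 ∨ x4 ∧ ¬x4)) ∨ ¬x1
    = x5 ∧ ¬¬(x1 ∧ ¬x1 ∨ ¬(¬x4 ∧ ¬x4 ∨ x4 ∧ ¬x4)) ∨ ¬x1
    = x5 ∧ (x1 ∧ ¬x1 ∨ ¬(¬x4 ∧ ¬x4 ∨ x4 ∧ ¬x4)) ∨ ¬x1
    = x5 ∧ (x1 ∧ ¬x1 ∨ ¬¬x4) ∨ ¬x1
    = x5 ∧ (x1 ∧ ¬x1 ∨ x4) ∨ ¬x1
    = x5 ∧ x4 ∨ ¬x1
Both reduce to x5 ∧ x4 ∨ ¬x1, so they are equivalent.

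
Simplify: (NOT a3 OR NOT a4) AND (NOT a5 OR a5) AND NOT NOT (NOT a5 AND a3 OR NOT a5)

(NOT a3 OR NOT a4) AND (NOT a5 OR a5) AND NOT NOT (NOT a5 AND a3 OR NOT a5)
= (NOT a3 OR NOT a4) AND (NOT a5 OR a5) AND (NOT a5 AND a3 OR NOT a5)   [double negation]
= (NOT a3 OR NOT a4) AND (NOT a5 AND a3 OR NOT a5)   [complement / identity]
= (NOT a3 OR NOT a4) AND NOT a5   [absorption]

(NOT a3 OR NOT a4) AND NOT a5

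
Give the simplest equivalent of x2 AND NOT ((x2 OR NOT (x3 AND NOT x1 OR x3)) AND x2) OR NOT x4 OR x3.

NOT x4 OR x3

x2 AND NOT ((x2 OR NOT (x3 AND NOT x1 OR x3)) AND x2) OR NOT x4 OR x3
= x2 AND NOT ((x2 OR NOT x3) AND x2) OR NOT x4 OR x3   [absorption]
= x2 AND NOT x2 OR NOT x4 OR x3   [absorption]
= NOT x4 OR x3   [complement / identity]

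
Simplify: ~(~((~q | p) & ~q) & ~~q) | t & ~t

~(~((~q | p) & ~q) & ~~q) | t & ~t
= (~q | p) & ~q | ~q | t & ~t   — De Morgan
= ~q | ~q | t & ~t   — absorption
= ~q | t & ~t   — idempotence
= ~q   — complement / identity

~q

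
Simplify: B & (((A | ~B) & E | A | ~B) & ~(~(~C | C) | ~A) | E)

B & (((A | ~B) & E | A | ~B) & ~(~(~C | C) | ~A) | E)
= B & ((A | ~B) & ~(~(~C | C) | ~A) | E)   (absorption)
= B & ((A | ~B) & (~C | C) & A | E)   (De Morgan)
= B & ((A | ~B) & A | E)   (complement / identity)
= B & (A | E)   (absorption)

B & (A | E)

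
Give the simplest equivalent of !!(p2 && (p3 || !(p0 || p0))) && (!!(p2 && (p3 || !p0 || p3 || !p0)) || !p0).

p2 && (p3 || !p0)

!!(p2 && (p3 || !(p0 || p0))) && (!!(p2 && (p3 || !p0 || p3 || !p0)) || !p0)
= !!(p2 && (p3 || !p0)) && (!!(p2 && (p3 || !p0 || p3 || !p0)) || !p0)   (idempotence)
= !!(p2 && (p3 || !p0)) && (!!(p2 && (p3 || !p0)) || !p0)   (idempotence)
= !!(p2 && (p3 || !p0))   (absorption)
= p2 && (p3 || !p0)   (double negation)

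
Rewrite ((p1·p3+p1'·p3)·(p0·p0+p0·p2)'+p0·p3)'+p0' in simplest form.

p3'+p0'

((p1·p3+p1'·p3)·(p0·p0+p0·p2)'+p0·p3)'+p0'
= (p3·(p0·p0+p0·p2)'+p0·p3)'+p0'   — distribution
= (p3·((p0+p2)·p0)'+p0·p3)'+p0'   — distribution
= (p3·p0'+p0·p3)'+p0'   — absorption
= p3'+p0'   — distribution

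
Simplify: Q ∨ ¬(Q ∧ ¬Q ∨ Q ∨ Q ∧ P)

True

Q ∨ ¬(Q ∧ ¬Q ∨ Q ∨ Q ∧ P)
= Q ∨ ¬(Q ∨ Q ∧ P)
= Q ∨ ¬Q
= True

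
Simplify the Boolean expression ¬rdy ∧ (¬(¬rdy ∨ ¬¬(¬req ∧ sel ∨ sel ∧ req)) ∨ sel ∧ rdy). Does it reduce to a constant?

False

¬rdy ∧ (¬(¬rdy ∨ ¬¬(¬req ∧ sel ∨ sel ∧ req)) ∨ sel ∧ rdy)
= ¬rdy ∧ (¬(¬rdy ∨ ¬¬sel) ∨ sel ∧ rdy)   — distribution
= ¬rdy ∧ (rdy ∧ ¬sel ∨ sel ∧ rdy)   — De Morgan
= ¬rdy ∧ rdy   — distribution
= False   — complement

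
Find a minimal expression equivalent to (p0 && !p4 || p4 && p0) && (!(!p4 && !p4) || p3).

(p0 && !p4 || p4 && p0) && (!(!p4 && !p4) || p3)
= p0 && (!(!p4 && !p4) || p3)   [distribution]
= p0 && (!!p4 || p3)   [idempotence]
= p0 && (p4 || p3)   [double negation]

p0 && (p4 || p3)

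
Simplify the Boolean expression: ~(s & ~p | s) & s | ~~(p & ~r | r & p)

~(s & ~p | s) & s | ~~(p & ~r | r & p)
= ~s & s | ~~(p & ~r | r & p)   [absorption]
= ~s & s | ~~p   [distribution]
= ~~p   [complement / identity]
= p   [double negation]

p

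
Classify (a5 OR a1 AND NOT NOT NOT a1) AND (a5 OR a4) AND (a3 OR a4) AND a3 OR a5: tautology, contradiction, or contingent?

contingent

(a5 OR a1 AND NOT NOT NOT a1) AND (a5 OR a4) AND (a3 OR a4) AND a3 OR a5
= (a5 OR a1 AND NOT a1) AND (a5 OR a4) AND (a3 OR a4) AND a3 OR a5
= a5 AND (a5 OR a4) AND (a3 OR a4) AND a3 OR a5
= a5 AND (a3 OR a4) AND a3 OR a5
= a5 AND a3 OR a5
= a5
This depends on a5, so it is not a constant.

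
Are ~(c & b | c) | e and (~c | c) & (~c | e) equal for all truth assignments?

E1: ~(c & b | c) | e
    = ~c | e   (absorption)
E2: (~c | c) & (~c | e)
    = ~c | e   (complement / identity)
Both reduce to ~c | e, so they are equivalent.

Yes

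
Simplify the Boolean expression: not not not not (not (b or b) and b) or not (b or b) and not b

not not not not (not (b or b) and b) or not (b or b) and not b
= not not (not (b or b) and b) or not (b or b) and not b   — double negation
= not (b or b) and b or not (b or b) and not b   — double negation
= not (b or b)   — distribution
= not b   — idempotence

not b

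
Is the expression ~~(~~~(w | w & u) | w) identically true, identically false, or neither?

~~(~~~(w | w & u) | w)
= ~~(~~~w | w)   [absorption]
= ~~(~w | w)   [double negation]
= ~w | w   [double negation]
= 1   [complement]

identically true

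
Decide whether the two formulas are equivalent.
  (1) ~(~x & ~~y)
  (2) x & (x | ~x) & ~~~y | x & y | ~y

Yes

E1: ~(~x & ~~y)
    = x | ~y   [De Morgan]
E2: x & (x | ~x) & ~~~y | x & y | ~y
    = x & ~~~y | x & y | ~y   [complement / identity]
    = x & ~y | x & y | ~y   [double negation]
    = x | ~y   [distribution]
Both reduce to x | ~y, so they are equivalent.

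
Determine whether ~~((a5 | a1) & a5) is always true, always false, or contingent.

contingent

~~((a5 | a1) & a5)
= ~~a5   [absorption]
= a5   [double negation]
This depends on a5, so it is not a constant.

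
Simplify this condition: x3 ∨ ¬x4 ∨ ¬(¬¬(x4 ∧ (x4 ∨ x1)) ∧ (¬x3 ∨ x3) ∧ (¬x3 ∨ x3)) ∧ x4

x3 ∨ ¬x4 ∨ ¬(¬¬(x4 ∧ (x4 ∨ x1)) ∧ (¬x3 ∨ x3) ∧ (¬x3 ∨ x3)) ∧ x4
= x3 ∨ ¬x4 ∨ ¬(¬¬(x4 ∧ (x4 ∨ x1)) ∧ (¬x3 ∨ x3)) ∧ x4   — idempotence
= x3 ∨ ¬x4 ∨ ¬¬¬(x4 ∧ (x4 ∨ x1)) ∧ x4   — complement / identity
= x3 ∨ ¬x4 ∨ ¬¬¬x4 ∧ x4   — absorption
= x3 ∨ ¬x4 ∨ ¬x4 ∧ x4   — double negation
= x3 ∨ ¬x4   — complement / identity

x3 ∨ ¬x4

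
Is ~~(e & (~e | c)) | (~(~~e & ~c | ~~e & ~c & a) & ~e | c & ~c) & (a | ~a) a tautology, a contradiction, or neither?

~~(e & (~e | c)) | (~(~~e & ~c | ~~e & ~c & a) & ~e | c & ~c) & (a | ~a)
= ~~(e & (~e | c)) | ~(~~e & ~c | ~~e & ~c & a) & ~e | c & ~c   — complement / identity
= ~~(e & (~e | c)) | ~(~~e & ~c) & ~e | c & ~c   — absorption
= ~~(e & (~e | c)) | (~e | c) & ~e | c & ~c   — De Morgan
= ~~(e & (~e | c)) | (~e | c) & ~e   — complement / identity
= e & (~e | c) | (~e | c) & ~e   — double negation
= ~e | c   — distribution
This depends on c, e, so it is not a constant.

neither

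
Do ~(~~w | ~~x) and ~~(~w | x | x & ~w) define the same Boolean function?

No

E1: ~(~~w | ~~x)
    = ~w & ~x
E2: ~~(~w | x | x & ~w)
    = ~~(~w | x)
    = ~w | x
These differ: at w=0, x=1, E1 = 0 but E2 = 1.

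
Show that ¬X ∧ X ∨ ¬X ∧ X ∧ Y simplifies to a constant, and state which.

¬X ∧ X ∨ ¬X ∧ X ∧ Y
= ¬X ∧ X
= False

False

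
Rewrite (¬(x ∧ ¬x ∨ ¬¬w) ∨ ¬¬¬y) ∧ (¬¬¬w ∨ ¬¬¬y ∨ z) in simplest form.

(¬(x ∧ ¬x ∨ ¬¬w) ∨ ¬¬¬y) ∧ (¬¬¬w ∨ ¬¬¬y ∨ z)
= (¬¬¬w ∨ ¬¬¬y) ∧ (¬¬¬w ∨ ¬¬¬y ∨ z)   — complement / identity
= (¬w ∨ ¬¬¬y) ∧ (¬¬¬w ∨ ¬¬¬y ∨ z)   — double negation
= (¬w ∨ ¬¬¬y) ∧ (¬w ∨ ¬¬¬y ∨ z)   — double negation
= ¬w ∨ ¬¬¬y   — absorption
= ¬w ∨ ¬y   — double negation

¬w ∨ ¬y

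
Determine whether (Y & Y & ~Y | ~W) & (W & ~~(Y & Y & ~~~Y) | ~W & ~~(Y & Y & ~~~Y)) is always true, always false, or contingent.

always false

(Y & Y & ~Y | ~W) & (W & ~~(Y & Y & ~~~Y) | ~W & ~~(Y & Y & ~~~Y))
= (Y & Y & ~Y | ~W) & ~~(Y & Y & ~~~Y)   — distribution
= (Y & Y & ~Y | ~W) & ~~(Y & Y & ~Y)   — double negation
= (Y & Y & ~Y | ~W) & Y & Y & ~Y   — double negation
= Y & Y & ~Y   — absorption
= Y & ~Y   — idempotence
= 0   — complement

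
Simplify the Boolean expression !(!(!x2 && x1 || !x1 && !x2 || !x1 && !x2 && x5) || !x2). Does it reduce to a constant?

!(!(!x2 && x1 || !x1 && !x2 || !x1 && !x2 && x5) || !x2)
= !(!(!x2 && x1 || !x1 && !x2) || !x2)   (absorption)
= (!x2 && x1 || !x1 && !x2) && x2   (De Morgan)
= !x2 && x2   (distribution)
= false   (complement)

false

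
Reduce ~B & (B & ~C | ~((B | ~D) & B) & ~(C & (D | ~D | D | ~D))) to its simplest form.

~B & (B & ~C | ~((B | ~D) & B) & ~(C & (D | ~D | D | ~D)))
= ~B & (B & ~C | ~B & ~(C & (D | ~D | D | ~D)))
= ~B & (B & ~C | ~B & ~(C & (D | ~D)))
= ~B & (B & ~C | ~B & ~C)
= ~B & ~C

~B & ~C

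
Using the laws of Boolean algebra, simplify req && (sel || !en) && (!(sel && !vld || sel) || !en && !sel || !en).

req && (sel || !en) && (!(sel && !vld || sel) || !en && !sel || !en)
= req && (sel || !en) && (!sel || !en && !sel || !en)
= req && (sel || !en) && (!sel || !en)
= req && (!en || sel && !sel)
= req && !en

req && !en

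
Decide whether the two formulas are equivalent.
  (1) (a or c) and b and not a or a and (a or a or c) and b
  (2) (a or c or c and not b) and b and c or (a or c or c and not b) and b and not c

E1: (a or c) and b and not a or a and (a or a or c) and b
    = (a or c) and b and not a or a and (a or c) and b   (idempotence)
    = (a or c) and b   (distribution)
E2: (a or c or c and not b) and b and c or (a or c or c and not b) and b and not c
    = (a or c) and b and c or (a or c or c and not b) and b and not c   (absorption)
    = (a or c) and b and c or (a or c) and b and not c   (absorption)
    = (a or c) and b   (distribution)
Both reduce to (a or c) and b, so they are equivalent.

Yes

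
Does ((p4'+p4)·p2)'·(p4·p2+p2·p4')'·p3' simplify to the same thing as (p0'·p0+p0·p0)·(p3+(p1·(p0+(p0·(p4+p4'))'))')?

E1: ((p4'+p4)·p2)'·(p4·p2+p2·p4')'·p3'
    = ((p4'+p4)·p2)'·p2'·p3'   [distribution]
    = p2'·p2'·p3'   [complement / identity]
    = p2'·p3'   [idempotence]
E2: (p0'·p0+p0·p0)·(p3+(p1·(p0+(p0·(p4+p4'))'))')
    = (p0'·p0+p0·p0)·(p3+(p1·(p0+p0'))')   [complement / identity]
    = (p0'·p0+p0·p0)·(p3+p1')   [complement / identity]
    = p0·(p3+p1')   [distribution]
These differ: at p0=1, p1=1, p2=1, p3=1, p4=0, E1 = 0 but E2 = 1.

No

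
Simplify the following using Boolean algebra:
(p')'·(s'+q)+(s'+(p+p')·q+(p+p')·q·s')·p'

(p')'·(s'+q)+(s'+(p+p')·q+(p+p')·q·s')·p'
= p·(s'+q)+(s'+(p+p')·q+(p+p')·q·s')·p'   (double negation)
= p·(s'+q)+(s'+(p+p')·q)·p'   (absorption)
= p·(s'+q)+(s'+q)·p'   (complement / identity)
= s'+q   (distribution)

s'+q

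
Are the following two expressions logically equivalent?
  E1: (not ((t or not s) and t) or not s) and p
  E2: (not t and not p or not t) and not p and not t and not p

No

E1: (not ((t or not s) and t) or not s) and p
    = (not t or not s) and p   (absorption)
E2: (not t and not p or not t) and not p and not t and not p
    = not t and not p and not t and not p   (absorption)
    = not t and not p   (idempotence)
These differ: at p=0, s=0, t=0, E1 = 0 but E2 = 1.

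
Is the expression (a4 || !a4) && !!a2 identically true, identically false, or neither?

(a4 || !a4) && !!a2
= !!a2
= a2
This depends on a2, so it is not a constant.

neither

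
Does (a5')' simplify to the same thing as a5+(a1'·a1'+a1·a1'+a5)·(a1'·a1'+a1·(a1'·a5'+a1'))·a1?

Yes

E1: (a5')'
    = a5   [double negation]
E2: a5+(a1'·a1'+a1·a1'+a5)·(a1'·a1'+a1·(a1'·a5'+a1'))·a1
    = a5+(a1'·a1'+a1·a1'+a5)·(a1'·a1'+a1·a1')·a1   [absorption]
    = a5+(a1'·a1'+a1·a1')·a1   [absorption]
    = a5+a1'·a1   [distribution]
    = a5   [complement / identity]
Both reduce to a5, so they are equivalent.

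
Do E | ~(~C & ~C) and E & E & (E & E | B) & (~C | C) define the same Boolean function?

No

E1: E | ~(~C & ~C)
    = E | ~~C   [idempotence]
    = E | C   [double negation]
E2: E & E & (E & E | B) & (~C | C)
    = E & E & (~C | C)   [absorption]
    = E & E   [complement / identity]
    = E   [idempotence]
These differ: at B=0, C=1, E=0, E1 = 1 but E2 = 0.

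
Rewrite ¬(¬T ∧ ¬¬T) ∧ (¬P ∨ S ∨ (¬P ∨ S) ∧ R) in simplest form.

¬(¬T ∧ ¬¬T) ∧ (¬P ∨ S ∨ (¬P ∨ S) ∧ R)
= ¬(¬T ∧ ¬¬T) ∧ (¬P ∨ S)   — absorption
= (T ∨ ¬T) ∧ (¬P ∨ S)   — De Morgan
= ¬P ∨ S   — complement / identity

¬P ∨ S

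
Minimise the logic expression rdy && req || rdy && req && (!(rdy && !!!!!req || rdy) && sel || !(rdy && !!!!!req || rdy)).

rdy && req || rdy && req && (!(rdy && !!!!!req || rdy) && sel || !(rdy && !!!!!req || rdy))
= rdy && (req || req && (!(rdy && !!!!!req || rdy) && sel || !(rdy && !!!!!req || rdy)))   [distribution]
= rdy && (req || req && !(rdy && !!!!!req || rdy))   [absorption]
= rdy && (req || req && !(rdy && !!!req || rdy))   [double negation]
= rdy && (req || req && !(rdy && !req || rdy))   [double negation]
= rdy && (req || req && !rdy)   [absorption]
= rdy && req   [absorption]

rdy && req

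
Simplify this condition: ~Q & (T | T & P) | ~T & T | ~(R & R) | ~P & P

~Q & (T | T & P) | ~T & T | ~(R & R) | ~P & P
= ~Q & T | ~T & T | ~(R & R) | ~P & P   — absorption
= ~Q & T | ~T & T | ~R | ~P & P   — idempotence
= ~Q & T | ~T & T | ~R   — complement / identity
= ~Q & T | ~R   — complement / identity

~Q & T | ~R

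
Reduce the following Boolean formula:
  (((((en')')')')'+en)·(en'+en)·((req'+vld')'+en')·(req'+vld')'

req·vld

(((((en')')')')'+en)·(en'+en)·((req'+vld')'+en')·(req'+vld')'
= (((((en')')')')'+en)·(en'+en)·(req'+vld')'   [absorption]
= (((en')')'+en)·(en'+en)·(req'+vld')'   [double negation]
= (((en')')'+en)·(en'+en)·req·vld   [De Morgan]
= (en'+en)·(en'+en)·req·vld   [double negation]
= (en'+en)·req·vld   [idempotence]
= req·vld   [complement / identity]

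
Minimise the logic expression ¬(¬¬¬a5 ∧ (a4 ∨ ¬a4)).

¬(¬¬¬a5 ∧ (a4 ∨ ¬a4))
= ¬(¬a5 ∧ (a4 ∨ ¬a4))   — double negation
= ¬¬a5   — complement / identity
= a5   — double negation

a5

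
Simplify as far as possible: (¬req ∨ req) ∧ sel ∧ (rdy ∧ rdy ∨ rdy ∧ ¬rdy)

sel ∧ rdy

(¬req ∨ req) ∧ sel ∧ (rdy ∧ rdy ∨ rdy ∧ ¬rdy)
= sel ∧ (rdy ∧ rdy ∨ rdy ∧ ¬rdy)   (complement / identity)
= sel ∧ rdy   (distribution)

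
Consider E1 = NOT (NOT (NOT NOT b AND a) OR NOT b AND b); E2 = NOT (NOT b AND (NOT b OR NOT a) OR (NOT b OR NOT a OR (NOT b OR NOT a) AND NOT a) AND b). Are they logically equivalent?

Yes

E1: NOT (NOT (NOT NOT b AND a) OR NOT b AND b)
    = NOT NOT (NOT NOT b AND a)   — complement / identity
    = NOT NOT (b AND a)   — double negation
    = b AND a   — double negation
E2: NOT (NOT b AND (NOT b OR NOT a) OR (NOT b OR NOT a OR (NOT b OR NOT a) AND NOT a) AND b)
    = NOT (NOT b AND (NOT b OR NOT a) OR (NOT b OR NOT a) AND b)   — absorption
    = NOT (NOT b OR NOT a)   — distribution
    = b AND a   — De Morgan
Both reduce to b AND a, so they are equivalent.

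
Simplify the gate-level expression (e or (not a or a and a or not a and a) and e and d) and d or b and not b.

(e or (not a or a and a or not a and a) and e and d) and d or b and not b
= (e or (not a or a) and e and d) and d or b and not b   (distribution)
= (e or (not a or a) and e and d) and d   (complement / identity)
= (e or e and d) and d   (complement / identity)
= e and d   (absorption)

e and d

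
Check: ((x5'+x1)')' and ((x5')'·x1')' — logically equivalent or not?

E1: ((x5'+x1)')'
    = x5'+x1   — double negation
E2: ((x5')'·x1')'
    = x5'+x1   — De Morgan
Both reduce to x5'+x1, so they are equivalent.

Yes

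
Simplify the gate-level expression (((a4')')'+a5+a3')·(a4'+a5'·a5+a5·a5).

(((a4')')'+a5+a3')·(a4'+a5'·a5+a5·a5)
= (a4'+a5+a3')·(a4'+a5'·a5+a5·a5)   (double negation)
= (a4'+a5+a3')·(a4'+a5)   (distribution)
= a4'+a5   (absorption)

a4'+a5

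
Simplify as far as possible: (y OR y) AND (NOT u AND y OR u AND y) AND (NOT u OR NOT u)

(y OR y) AND (NOT u AND y OR u AND y) AND (NOT u OR NOT u)
= y AND (NOT u AND y OR u AND y) AND (NOT u OR NOT u)   [idempotence]
= y AND y AND (NOT u OR NOT u)   [distribution]
= y AND (NOT u OR NOT u)   [idempotence]
= y AND NOT u   [idempotence]

y AND NOT u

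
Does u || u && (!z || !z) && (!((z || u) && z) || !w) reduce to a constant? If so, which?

no

u || u && (!z || !z) && (!((z || u) && z) || !w)
= u || u && (!z || !z) && (!z || !w)
= u || u && !z && (!z || !w)
= u || u && !z
= u
This depends on u, so it is not a constant.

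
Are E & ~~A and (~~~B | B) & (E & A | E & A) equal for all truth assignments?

E1: E & ~~A
    = E & A
E2: (~~~B | B) & (E & A | E & A)
    = (~~~B | B) & E & A
    = (~B | B) & E & A
    = E & A
Both reduce to E & A, so they are equivalent.

Yes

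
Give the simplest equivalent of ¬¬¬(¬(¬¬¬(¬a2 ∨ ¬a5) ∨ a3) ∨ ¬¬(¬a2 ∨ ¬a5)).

a2 ∧ a5

¬¬¬(¬(¬¬¬(¬a2 ∨ ¬a5) ∨ a3) ∨ ¬¬(¬a2 ∨ ¬a5))
= ¬¬((¬¬¬(¬a2 ∨ ¬a5) ∨ a3) ∧ ¬(¬a2 ∨ ¬a5))   — De Morgan
= ¬¬((¬(¬a2 ∨ ¬a5) ∨ a3) ∧ ¬(¬a2 ∨ ¬a5))   — double negation
= ¬¬¬(¬a2 ∨ ¬a5)   — absorption
= ¬(¬a2 ∨ ¬a5)   — double negation
= a2 ∧ a5   — De Morgan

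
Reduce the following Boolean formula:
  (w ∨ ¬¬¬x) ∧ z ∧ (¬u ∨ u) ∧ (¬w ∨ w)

(w ∨ ¬¬¬x) ∧ z ∧ (¬u ∨ u) ∧ (¬w ∨ w)
= (w ∨ ¬¬¬x) ∧ z ∧ (¬w ∨ w)   — complement / identity
= (w ∨ ¬¬¬x) ∧ z   — complement / identity
= (w ∨ ¬x) ∧ z   — double negation

(w ∨ ¬x) ∧ z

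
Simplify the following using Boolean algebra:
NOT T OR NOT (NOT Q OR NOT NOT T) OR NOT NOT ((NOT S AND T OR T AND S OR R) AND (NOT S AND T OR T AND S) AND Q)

NOT T OR NOT (NOT Q OR NOT NOT T) OR NOT NOT ((NOT S AND T OR T AND S OR R) AND (NOT S AND T OR T AND S) AND Q)
= NOT T OR NOT (NOT Q OR NOT NOT T) OR NOT NOT ((NOT S AND T OR T AND S) AND Q)
= NOT T OR NOT (NOT Q OR NOT NOT T) OR (NOT S AND T OR T AND S) AND Q
= NOT T OR NOT (NOT Q OR NOT NOT T) OR T AND Q
= NOT T OR Q AND NOT T OR T AND Q
= NOT T OR Q

NOT T OR Q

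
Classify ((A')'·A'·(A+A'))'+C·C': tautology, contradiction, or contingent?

((A')'·A'·(A+A'))'+C·C'
= ((A')'·A')'+C·C'   — complement / identity
= A'+A+C·C'   — De Morgan
= A'+A   — complement / identity
= 1   — complement

tautology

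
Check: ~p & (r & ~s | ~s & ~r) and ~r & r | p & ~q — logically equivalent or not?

E1: ~p & (r & ~s | ~s & ~r)
    = ~p & ~s   — distribution
E2: ~r & r | p & ~q
    = p & ~q   — complement / identity
These differ: at p=1, q=0, r=0, s=0, E1 = 0 but E2 = 1.

No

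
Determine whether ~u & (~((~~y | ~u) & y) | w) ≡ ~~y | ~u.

E1: ~u & (~((~~y | ~u) & y) | w)
    = ~u & (~((y | ~u) & y) | w)   — double negation
    = ~u & (~y | w)   — absorption
E2: ~~y | ~u
    = y | ~u   — double negation
These differ: at u=1, w=0, y=1, E1 = 0 but E2 = 1.

No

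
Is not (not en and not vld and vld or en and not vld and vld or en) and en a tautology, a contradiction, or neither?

contradiction

not (not en and not vld and vld or en and not vld and vld or en) and en
= not (not vld and vld or en) and en
= not en and en
= False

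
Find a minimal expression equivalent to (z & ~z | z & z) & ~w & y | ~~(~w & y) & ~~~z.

(z & ~z | z & z) & ~w & y | ~~(~w & y) & ~~~z
= (z & ~z | z & z) & ~w & y | ~~(~w & y) & ~z   [double negation]
= z & ~w & y | ~~(~w & y) & ~z   [distribution]
= z & ~w & y | ~w & y & ~z   [double negation]
= ~w & y   [distribution]

~w & y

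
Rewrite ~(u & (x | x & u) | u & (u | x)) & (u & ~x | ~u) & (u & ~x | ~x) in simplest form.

~u & ~x

~(u & (x | x & u) | u & (u | x)) & (u & ~x | ~u) & (u & ~x | ~x)
= ~(u & x | u & (u | x)) & (u & ~x | ~u) & (u & ~x | ~x)
= ~(u & x | u & (u | x)) & (~u & ~x | u & ~x)
= ~(u & x | u & (u | x)) & ~x
= ~(u & x | u) & ~x
= ~u & ~x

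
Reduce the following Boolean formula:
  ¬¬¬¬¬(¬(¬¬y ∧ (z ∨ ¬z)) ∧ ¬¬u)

y ∨ ¬u

¬¬¬¬¬(¬(¬¬y ∧ (z ∨ ¬z)) ∧ ¬¬u)
= ¬¬¬(¬(¬¬y ∧ (z ∨ ¬z)) ∧ ¬¬u)   [double negation]
= ¬¬¬(¬¬¬y ∧ ¬¬u)   [complement / identity]
= ¬¬(¬¬y ∨ ¬u)   [De Morgan]
= ¬¬y ∨ ¬u   [double negation]
= y ∨ ¬u   [double negation]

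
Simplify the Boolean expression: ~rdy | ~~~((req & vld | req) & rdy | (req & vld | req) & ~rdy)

~rdy | ~~~((req & vld | req) & rdy | (req & vld | req) & ~rdy)
= ~rdy | ~~~(req & vld | req)   — distribution
= ~rdy | ~(req & vld | req)   — double negation
= ~rdy | ~req   — absorption

~rdy | ~req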